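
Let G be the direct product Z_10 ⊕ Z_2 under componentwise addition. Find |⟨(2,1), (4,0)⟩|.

10

|⟨(2,1)⟩| = 10 and |⟨(4,0)⟩| = 5, so |H| is a multiple of lcm(10, 5) = 10 and divides |G| = 20.
Closing under the operation: H = {(0,0), (0,1), (2,0), (2,1), (4,0), (4,1), (6,0), (6,1), (8,0), (8,1)}, so |H| = 10.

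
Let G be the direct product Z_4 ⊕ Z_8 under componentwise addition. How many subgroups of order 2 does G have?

|G| = 32 and 2 | 32, so subgroups of order 2 are possible by Lagrange.
The subgroups of order 2 are: {(0,0), (0,4)}; {(0,0), (2,0)}; {(0,0), (2,4)}.
So G has 3 subgroups of order 2.

3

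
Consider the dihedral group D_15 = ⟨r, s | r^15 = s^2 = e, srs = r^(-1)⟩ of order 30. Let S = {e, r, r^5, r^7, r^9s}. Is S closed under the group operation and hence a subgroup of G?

r^5 ∈ S but its inverse r^10 ∉ S, so S is not a subgroup.

No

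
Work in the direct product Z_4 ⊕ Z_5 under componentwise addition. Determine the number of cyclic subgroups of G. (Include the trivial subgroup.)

6

Each element a generates a cyclic subgroup ⟨a⟩; distinct elements may generate the same one (a cyclic group of order d has φ(d) generators).
Cyclic subgroups by order — order 1: 1; order 2: 1; order 4: 1; order 5: 1; order 10: 1; order 20: 1.
Total: 6.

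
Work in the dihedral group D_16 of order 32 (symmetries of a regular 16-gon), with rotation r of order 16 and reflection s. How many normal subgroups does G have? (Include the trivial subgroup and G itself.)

G has 36 subgroups. Checking conjugation-invariance by order — order 1: 1/1 normal; order 2: 1/17 normal; order 4: 1/9 normal; order 8: 1/5 normal; order 16: 3/3 normal; order 32: 1/1 normal.
Total normal subgroups: 8.

8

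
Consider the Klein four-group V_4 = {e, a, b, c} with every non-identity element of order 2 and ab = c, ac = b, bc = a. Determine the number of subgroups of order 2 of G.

|G| = 4 and 2 | 4, so subgroups of order 2 are possible by Lagrange.
The subgroups of order 2 are: {e, a}; {e, b}; {e, c}.
So G has 3 subgroups of order 2.

3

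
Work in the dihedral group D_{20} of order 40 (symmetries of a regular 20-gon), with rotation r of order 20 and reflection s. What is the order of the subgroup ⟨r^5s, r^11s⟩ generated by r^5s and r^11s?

|⟨r^5s⟩| = 2 and |⟨r^11s⟩| = 2, so |H| is a multiple of lcm(2, 2) = 2 and divides |G| = 40.
Closing under the operation: H = {e, r^2, r^4, r^6, r^8, r^10, r^12, r^14, r^16, r^18, rs, r^3s, r^5s, r^7s, r^9s, r^11s, r^13s, r^15s, r^17s, r^19s}, so |H| = 20.

20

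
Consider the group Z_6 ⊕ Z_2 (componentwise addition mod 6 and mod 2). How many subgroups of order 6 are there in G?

3

|G| = 12 and 6 | 12, so subgroups of order 6 are possible by Lagrange.
The subgroups of order 6 are: {(0,0), (0,1), (2,0), (2,1), (4,0), (4,1)}; {(0,0), (1,0), (2,0), (3,0), (4,0), (5,0)}; {(0,0), (1,1), (2,0), (3,1), (4,0), (5,1)}.
So G has 3 subgroups of order 6.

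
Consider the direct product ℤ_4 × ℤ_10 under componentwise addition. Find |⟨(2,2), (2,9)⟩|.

20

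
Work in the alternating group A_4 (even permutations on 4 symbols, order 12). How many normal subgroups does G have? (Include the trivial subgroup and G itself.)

3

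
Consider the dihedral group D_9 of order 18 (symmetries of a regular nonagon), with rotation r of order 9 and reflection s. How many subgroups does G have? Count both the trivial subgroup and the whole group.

|G| = 18, so by Lagrange every subgroup order divides 18. Divisors: 1, 2, 3, 6, 9, 18.
Subgroups by order — order 1: 1; order 2: 9; order 3: 1; order 6: 3; order 9: 1; order 18: 1.
Total: 1 + 9 + 1 + 3 + 1 + 1 = 16.

16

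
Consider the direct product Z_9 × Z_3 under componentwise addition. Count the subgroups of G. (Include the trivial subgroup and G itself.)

|G| = 27, so by Lagrange every subgroup order divides 27. Divisors: 1, 3, 9, 27.
Subgroups by order — order 1: 1; order 3: 4; order 9: 4; order 27: 1.
Total: 1 + 4 + 4 + 1 = 10.

10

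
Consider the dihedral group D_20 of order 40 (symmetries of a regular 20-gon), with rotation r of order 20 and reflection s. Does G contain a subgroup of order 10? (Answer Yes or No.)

10 | 40. A subgroup of order 10 is {e, r^2, r^4, r^6, r^8, r^10, r^12, r^14, r^16, r^18}.

Yes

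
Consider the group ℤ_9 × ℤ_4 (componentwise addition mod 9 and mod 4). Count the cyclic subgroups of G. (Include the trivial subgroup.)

Group the elements of G by the cyclic subgroup they generate; each cyclic subgroup of order d accounts for φ(d) elements.
Cyclic subgroups by order — order 1: 1; order 2: 1; order 3: 1; order 4: 1; order 6: 1; order 9: 1; order 12: 1; order 18: 1; order 36: 1.
Total: 9.

9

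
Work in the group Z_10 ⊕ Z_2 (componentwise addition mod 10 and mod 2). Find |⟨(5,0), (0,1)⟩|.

4

|⟨(5,0)⟩| = 2 and |⟨(0,1)⟩| = 2, so |H| is a multiple of lcm(2, 2) = 2 and divides |G| = 20.
Closing under the operation: H = {(0,0), (0,1), (5,0), (5,1)}, so |H| = 4.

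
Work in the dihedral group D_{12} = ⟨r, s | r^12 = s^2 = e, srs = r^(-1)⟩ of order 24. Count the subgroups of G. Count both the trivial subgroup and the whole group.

34

|G| = 24, so by Lagrange every subgroup order divides 24. Divisors: 1, 2, 3, 4, 6, 8, 12, 24.
Subgroups by order — order 1: 1; order 2: 13; order 3: 1; order 4: 7; order 6: 5; order 8: 3; order 12: 3; order 24: 1.
Total: 1 + 13 + 1 + 7 + 5 + 3 + 3 + 1 = 34.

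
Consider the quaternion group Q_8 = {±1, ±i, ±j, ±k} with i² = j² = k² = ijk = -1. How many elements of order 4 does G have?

6

The elements of order 4 are: i, -i, j, -j, k, -k.
That's 6.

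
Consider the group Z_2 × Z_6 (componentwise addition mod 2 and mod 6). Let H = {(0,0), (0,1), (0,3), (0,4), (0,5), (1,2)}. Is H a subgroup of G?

No

(1,2) ∈ H but its inverse (1,4) ∉ H, so H is not a subgroup.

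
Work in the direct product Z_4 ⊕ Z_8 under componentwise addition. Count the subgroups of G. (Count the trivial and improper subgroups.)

|G| = 32, so by Lagrange every subgroup order divides 32. Divisors: 1, 2, 4, 8, 16, 32.
Subgroups by order — order 1: 1; order 2: 3; order 4: 7; order 8: 7; order 16: 3; order 32: 1.
Total: 1 + 3 + 7 + 7 + 3 + 1 = 22.

22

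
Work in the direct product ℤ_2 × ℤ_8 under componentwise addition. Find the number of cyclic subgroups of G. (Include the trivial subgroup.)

8

Group the elements of G by the cyclic subgroup they generate; each cyclic subgroup of order d accounts for φ(d) elements.
Cyclic subgroups by order — order 1: 1; order 2: 3; order 4: 2; order 8: 2.
Total: 8.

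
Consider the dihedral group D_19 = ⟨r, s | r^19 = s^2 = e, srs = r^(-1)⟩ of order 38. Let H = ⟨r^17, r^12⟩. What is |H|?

|⟨r^17⟩| = 19 and |⟨r^12⟩| = 19, so |H| is a multiple of lcm(19, 19) = 19 and divides |G| = 38.
Closing under the operation: H = {e, r, r^2, r^3, r^4, r^5, r^6, r^7, r^8, r^9, r^10, r^11, r^12, r^13, r^14, r^15, r^16, r^17, r^18}, so |H| = 19.

19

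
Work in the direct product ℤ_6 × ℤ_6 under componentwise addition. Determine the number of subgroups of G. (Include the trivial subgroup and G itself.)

|G| = 36, so by Lagrange every subgroup order divides 36. Divisors: 1, 2, 3, 4, 6, 9, 12, 18, 36.
Subgroups by order — order 1: 1; order 2: 3; order 3: 4; order 4: 1; order 6: 12; order 9: 1; order 12: 4; order 18: 3; order 36: 1.
Total: 1 + 3 + 4 + 1 + 12 + 1 + 4 + 3 + 1 = 30.

30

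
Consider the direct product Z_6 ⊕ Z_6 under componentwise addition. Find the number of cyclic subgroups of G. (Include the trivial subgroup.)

20

Group the elements of G by the cyclic subgroup they generate; each cyclic subgroup of order d accounts for φ(d) elements.
Cyclic subgroups by order — order 1: 1; order 2: 3; order 3: 4; order 6: 12.
Total: 20.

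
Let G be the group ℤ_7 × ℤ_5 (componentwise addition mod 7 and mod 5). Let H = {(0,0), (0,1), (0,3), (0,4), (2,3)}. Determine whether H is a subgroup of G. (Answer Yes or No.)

(2,3) ∈ H but its inverse (5,2) ∉ H, so H is not a subgroup.

No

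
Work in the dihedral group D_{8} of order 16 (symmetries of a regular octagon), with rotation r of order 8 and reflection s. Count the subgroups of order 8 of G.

3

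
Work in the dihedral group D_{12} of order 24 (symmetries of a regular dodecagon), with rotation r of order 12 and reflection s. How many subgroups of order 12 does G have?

3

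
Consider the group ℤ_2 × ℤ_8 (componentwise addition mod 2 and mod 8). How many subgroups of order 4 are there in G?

3

|G| = 16 and 4 | 16, so subgroups of order 4 are possible by Lagrange.
The subgroups of order 4 are: {(0,0), (0,2), (0,4), (0,6)}; {(0,0), (0,4), (1,0), (1,4)}; {(0,0), (0,4), (1,2), (1,6)}.
So G has 3 subgroups of order 4.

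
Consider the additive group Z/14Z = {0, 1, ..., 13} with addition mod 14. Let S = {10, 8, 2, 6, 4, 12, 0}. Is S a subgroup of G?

Yes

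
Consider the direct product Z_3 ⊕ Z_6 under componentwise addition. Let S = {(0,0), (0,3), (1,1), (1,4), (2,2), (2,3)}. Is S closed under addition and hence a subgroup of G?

No

(2,3) ∈ S but its inverse (1,3) ∉ S, so S is not a subgroup.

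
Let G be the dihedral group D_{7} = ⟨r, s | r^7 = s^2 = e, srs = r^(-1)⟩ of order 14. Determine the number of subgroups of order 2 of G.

7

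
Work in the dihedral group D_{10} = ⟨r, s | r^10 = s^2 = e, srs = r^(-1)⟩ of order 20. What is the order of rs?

Computing powers of rs: the smallest k with (rs)^k = e is k = 2.

2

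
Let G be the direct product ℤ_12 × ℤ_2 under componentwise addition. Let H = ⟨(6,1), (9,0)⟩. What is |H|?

8

|⟨(6,1)⟩| = 2 and |⟨(9,0)⟩| = 4, so |H| is a multiple of lcm(2, 4) = 4 and divides |G| = 24.
Closing under the operation: H = {(0,0), (0,1), (3,0), (3,1), (6,0), (6,1), (9,0), (9,1)}, so |H| = 8.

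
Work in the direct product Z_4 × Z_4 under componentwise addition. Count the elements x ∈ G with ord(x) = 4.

12

An element (a,b) has order lcm(ord(a), ord(b)); count pairs with lcm equal to 4.
Enumerating gives 12 such elements.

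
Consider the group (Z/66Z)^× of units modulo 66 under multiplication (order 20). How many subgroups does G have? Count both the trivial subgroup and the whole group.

|G| = 20, so by Lagrange every subgroup order divides 20. Divisors: 1, 2, 4, 5, 10, 20.
Subgroups by order — order 1: 1; order 2: 3; order 4: 1; order 5: 1; order 10: 3; order 20: 1.
Total: 1 + 3 + 1 + 1 + 3 + 1 = 10.

10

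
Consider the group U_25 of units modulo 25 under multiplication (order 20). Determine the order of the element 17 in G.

20

Compute successive powers of 17 mod 25: 17, 14, 13, 21, 7, 19, 23, 16, …; 17^20 ≡ 1 (mod 25).
So |⟨17⟩| = 20.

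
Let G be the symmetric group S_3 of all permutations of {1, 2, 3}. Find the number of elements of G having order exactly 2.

The elements of order 2 are: (2 3), (1 2), (1 3).
That's 3.

3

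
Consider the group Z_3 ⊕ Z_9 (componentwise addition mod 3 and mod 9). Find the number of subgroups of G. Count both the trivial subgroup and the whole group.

10

|G| = 27, so by Lagrange every subgroup order divides 27. Divisors: 1, 3, 9, 27.
Subgroups by order — order 1: 1; order 3: 4; order 9: 4; order 27: 1.
Total: 1 + 4 + 4 + 1 = 10.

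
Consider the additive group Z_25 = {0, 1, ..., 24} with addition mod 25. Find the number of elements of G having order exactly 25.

20

In a cyclic group of order 25, the number of elements of order d (for d | 25) is φ(d).
φ(25) = 20.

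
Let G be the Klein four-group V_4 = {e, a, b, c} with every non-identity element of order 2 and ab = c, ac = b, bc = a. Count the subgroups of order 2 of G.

|G| = 4 and 2 | 4, so subgroups of order 2 are possible by Lagrange.
The subgroups of order 2 are: {e, a}; {e, b}; {e, c}.
So G has 3 subgroups of order 2.

3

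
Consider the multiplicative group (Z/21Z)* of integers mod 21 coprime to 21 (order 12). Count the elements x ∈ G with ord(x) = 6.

6

The elements of order 6 are: 2, 5, 10, 11, 17, 19.
That's 6.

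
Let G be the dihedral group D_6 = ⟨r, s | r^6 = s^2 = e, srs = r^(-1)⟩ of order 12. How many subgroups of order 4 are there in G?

3

|G| = 12 and 4 | 12, so subgroups of order 4 are possible by Lagrange.
The subgroups of order 4 are: {e, r^3, r^2s, r^5s}; {e, r^3, s, r^3s}; {e, r^3, rs, r^4s}.
So G has 3 subgroups of order 4.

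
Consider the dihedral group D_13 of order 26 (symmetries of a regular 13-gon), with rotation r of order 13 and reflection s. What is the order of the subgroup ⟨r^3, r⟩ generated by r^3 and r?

|⟨r^3⟩| = 13 and |⟨r⟩| = 13, so |H| is a multiple of lcm(13, 13) = 13 and divides |G| = 26.
Closing under the operation: H = {e, r, r^2, r^3, r^4, r^5, r^6, r^7, r^8, r^9, r^10, r^11, r^12}, so |H| = 13.

13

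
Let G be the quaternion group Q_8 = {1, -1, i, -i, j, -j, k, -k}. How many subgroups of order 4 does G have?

|G| = 8 and 4 | 8, so subgroups of order 4 are possible by Lagrange.
The subgroups of order 4 are: {1, -1, i, -i}; {1, -1, j, -j}; {1, -1, k, -k}.
So G has 3 subgroups of order 4.

3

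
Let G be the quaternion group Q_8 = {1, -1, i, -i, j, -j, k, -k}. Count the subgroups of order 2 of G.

|G| = 8 and 2 | 8, so subgroups of order 2 are possible by Lagrange.
The subgroups of order 2 are: {1, -1}.
So G has 1 subgroup of order 2.

1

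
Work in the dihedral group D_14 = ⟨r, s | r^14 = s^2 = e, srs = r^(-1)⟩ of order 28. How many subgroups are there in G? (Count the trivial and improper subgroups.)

|G| = 28, so by Lagrange every subgroup order divides 28. Divisors: 1, 2, 4, 7, 14, 28.
Subgroups by order — order 1: 1; order 2: 15; order 4: 7; order 7: 1; order 14: 3; order 28: 1.
Total: 1 + 15 + 7 + 1 + 3 + 1 = 28.

28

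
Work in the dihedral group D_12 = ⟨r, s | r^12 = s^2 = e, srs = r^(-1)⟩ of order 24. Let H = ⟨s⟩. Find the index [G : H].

|⟨s⟩| = 2 and |G| = 24.
By Lagrange, [G : H] = |G|/|H| = 24/2 = 12.

12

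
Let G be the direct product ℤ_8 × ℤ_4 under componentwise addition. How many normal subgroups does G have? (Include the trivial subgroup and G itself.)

22

G is abelian, so every subgroup is normal.
G has 22 subgroups in total, hence 22 normal subgroups.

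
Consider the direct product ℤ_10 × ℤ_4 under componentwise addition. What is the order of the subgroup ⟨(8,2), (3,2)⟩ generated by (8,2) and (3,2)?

20

|⟨(8,2)⟩| = 10 and |⟨(3,2)⟩| = 10, so |H| is a multiple of lcm(10, 10) = 10 and divides |G| = 40.
Closing under the operation: H = {(0,0), (0,2), (1,0), (1,2), (2,0), (2,2), (3,0), (3,2), (4,0), (4,2), (5,0), (5,2), (6,0), (6,2), (7,0), (7,2), (8,0), (8,2), (9,0), (9,2)}, so |H| = 20.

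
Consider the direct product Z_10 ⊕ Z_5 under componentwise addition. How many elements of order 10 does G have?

An element (a,b) has order lcm(ord(a), ord(b)); count pairs with lcm equal to 10.
Enumerating gives 24 such elements.

24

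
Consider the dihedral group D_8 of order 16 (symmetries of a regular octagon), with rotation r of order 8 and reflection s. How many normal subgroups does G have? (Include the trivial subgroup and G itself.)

G has 19 subgroups. Checking conjugation-invariance by order — order 1: 1/1 normal; order 2: 1/9 normal; order 4: 1/5 normal; order 8: 3/3 normal; order 16: 1/1 normal.
Total normal subgroups: 7.

7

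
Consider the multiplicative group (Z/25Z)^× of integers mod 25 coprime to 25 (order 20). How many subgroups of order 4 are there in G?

|G| = 20 and 4 | 20, so subgroups of order 4 are possible by Lagrange.
The subgroups of order 4 are: {1, 7, 18, 24}.
So G has 1 subgroup of order 4.

1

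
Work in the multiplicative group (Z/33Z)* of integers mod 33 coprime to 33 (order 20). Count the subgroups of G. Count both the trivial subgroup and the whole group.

10

|G| = 20, so by Lagrange every subgroup order divides 20. Divisors: 1, 2, 4, 5, 10, 20.
Subgroups by order — order 1: 1; order 2: 3; order 4: 1; order 5: 1; order 10: 3; order 20: 1.
Total: 1 + 3 + 1 + 1 + 3 + 1 = 10.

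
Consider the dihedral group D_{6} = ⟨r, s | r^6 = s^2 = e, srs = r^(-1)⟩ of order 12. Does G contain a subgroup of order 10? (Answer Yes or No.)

No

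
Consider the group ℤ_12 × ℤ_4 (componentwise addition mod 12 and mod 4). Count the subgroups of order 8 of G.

|G| = 48 and 8 | 48, so subgroups of order 8 are possible by Lagrange.
The subgroups of order 8 are: {(0,0), (0,1), (0,2), (0,3), (6,0), (6,1), (6,2), (6,3)}; {(0,0), (0,2), (3,0), (3,2), (6,0), (6,2), (9,0), (9,2)}; {(0,0), (0,2), (3,1), (3,3), (6,0), (6,2), (9,1), (9,3)}.
So G has 3 subgroups of order 8.

3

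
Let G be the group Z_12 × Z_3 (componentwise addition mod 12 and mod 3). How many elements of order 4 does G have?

2

An element (a,b) has order lcm(ord(a), ord(b)); count pairs with lcm equal to 4.
Enumerating gives 2 such elements.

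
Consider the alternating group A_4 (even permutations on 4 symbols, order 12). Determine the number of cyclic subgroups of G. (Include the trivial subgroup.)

8

A cyclic subgroup of order d is generated by each of its φ(d) elements of order d, so the cyclic subgroups of order d number (#elements of order d)/φ(d).
Cyclic subgroups by order — order 1: 1; order 2: 3; order 3: 4.
Total: 8.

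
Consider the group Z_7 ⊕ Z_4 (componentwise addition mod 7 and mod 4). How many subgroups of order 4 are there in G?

1

|G| = 28 and 4 | 28, so subgroups of order 4 are possible by Lagrange.
The subgroups of order 4 are: {(0,0), (0,1), (0,2), (0,3)}.
So G has 1 subgroup of order 4.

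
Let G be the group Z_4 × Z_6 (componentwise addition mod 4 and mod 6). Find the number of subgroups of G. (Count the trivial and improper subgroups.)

16

|G| = 24, so by Lagrange every subgroup order divides 24. Divisors: 1, 2, 3, 4, 6, 8, 12, 24.
Subgroups by order — order 1: 1; order 2: 3; order 3: 1; order 4: 3; order 6: 3; order 8: 1; order 12: 3; order 24: 1.
Total: 1 + 3 + 1 + 3 + 3 + 1 + 3 + 1 = 16.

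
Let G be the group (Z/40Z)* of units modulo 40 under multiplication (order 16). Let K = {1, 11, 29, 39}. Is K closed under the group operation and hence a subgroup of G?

|K| = 4 divides |G| = 16, consistent with Lagrange.
K contains the identity, every element's inverse is in K, and K is closed under ·: it is a subgroup.

Yes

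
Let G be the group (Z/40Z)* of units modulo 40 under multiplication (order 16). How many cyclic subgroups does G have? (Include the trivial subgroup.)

12

A cyclic subgroup of order d is generated by each of its φ(d) elements of order d, so the cyclic subgroups of order d number (#elements of order d)/φ(d).
Cyclic subgroups by order — order 1: 1; order 2: 7; order 4: 4.
Total: 12.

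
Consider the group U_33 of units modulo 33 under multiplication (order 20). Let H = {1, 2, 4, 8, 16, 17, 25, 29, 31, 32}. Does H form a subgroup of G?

Yes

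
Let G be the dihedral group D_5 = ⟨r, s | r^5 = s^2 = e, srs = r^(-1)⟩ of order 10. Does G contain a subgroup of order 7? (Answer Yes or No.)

No

7 does not divide |G| = 10, so by Lagrange no subgroup of order 7 exists.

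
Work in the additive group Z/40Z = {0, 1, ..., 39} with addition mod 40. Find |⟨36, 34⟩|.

|⟨36⟩| = 10 and |⟨34⟩| = 20, so |H| is a multiple of lcm(10, 20) = 20 and divides |G| = 40.
Closing under the operation: H = {0, 2, 4, 6, 8, 10, 12, 14, 16, 18, 20, 22, 24, 26, 28, 30, 32, 34, 36, 38}, so |H| = 20.

20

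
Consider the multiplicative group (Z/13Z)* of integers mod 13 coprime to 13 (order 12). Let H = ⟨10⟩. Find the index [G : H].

2

|⟨10⟩| = 6 and |G| = 12.
By Lagrange, [G : H] = |G|/|H| = 12/6 = 2.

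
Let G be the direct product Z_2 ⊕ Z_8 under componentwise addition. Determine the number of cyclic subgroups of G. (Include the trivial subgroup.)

Group the elements of G by the cyclic subgroup they generate; each cyclic subgroup of order d accounts for φ(d) elements.
Cyclic subgroups by order — order 1: 1; order 2: 3; order 4: 2; order 8: 2.
Total: 8.

8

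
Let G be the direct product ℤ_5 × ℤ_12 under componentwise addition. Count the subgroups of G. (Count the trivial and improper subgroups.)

|G| = 60, so by Lagrange every subgroup order divides 60. Divisors: 1, 2, 3, 4, 5, 6, 10, 12, 15, 20, 30, 60.
Subgroups by order — order 1: 1; order 2: 1; order 3: 1; order 4: 1; order 5: 1; order 6: 1; order 10: 1; order 12: 1; order 15: 1; order 20: 1; order 30: 1; order 60: 1.
Total: 1 + 1 + 1 + 1 + 1 + 1 + 1 + 1 + 1 + 1 + 1 + 1 = 12.

12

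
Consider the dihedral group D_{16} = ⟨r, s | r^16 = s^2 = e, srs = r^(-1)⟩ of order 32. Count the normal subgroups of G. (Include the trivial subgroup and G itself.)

8

G has 36 subgroups. Checking conjugation-invariance by order — order 1: 1/1 normal; order 2: 1/17 normal; order 4: 1/9 normal; order 8: 1/5 normal; order 16: 3/3 normal; order 32: 1/1 normal.
Total normal subgroups: 8.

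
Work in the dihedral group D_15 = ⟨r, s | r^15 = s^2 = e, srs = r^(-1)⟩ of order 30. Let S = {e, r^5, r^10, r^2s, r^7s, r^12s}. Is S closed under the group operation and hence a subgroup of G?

|S| = 6 divides |G| = 30, consistent with Lagrange.
S contains the identity, every element's inverse is in S, and S is closed under ·: it is a subgroup.

Yes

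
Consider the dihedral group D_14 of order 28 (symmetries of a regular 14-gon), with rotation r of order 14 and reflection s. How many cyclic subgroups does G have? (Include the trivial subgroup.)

18

Each element a generates a cyclic subgroup ⟨a⟩; distinct elements may generate the same one (a cyclic group of order d has φ(d) generators).
Cyclic subgroups by order — order 1: 1; order 2: 15; order 7: 1; order 14: 1.
Total: 18.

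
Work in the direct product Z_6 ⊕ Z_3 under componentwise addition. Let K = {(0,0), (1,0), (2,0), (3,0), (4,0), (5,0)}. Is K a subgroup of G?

Yes

|K| = 6 divides |G| = 18, consistent with Lagrange.
K contains the identity, every element's inverse is in K, and K is closed under +: it is a subgroup.
In fact K = ⟨(5,0)⟩.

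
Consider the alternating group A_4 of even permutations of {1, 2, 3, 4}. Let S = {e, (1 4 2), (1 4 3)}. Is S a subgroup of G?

No

(1 4 3) ∈ S but its inverse (1 3 4) ∉ S, so S is not a subgroup.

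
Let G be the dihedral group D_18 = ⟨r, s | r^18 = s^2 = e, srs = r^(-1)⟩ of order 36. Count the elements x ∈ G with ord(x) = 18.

6

The elements of order 18 are: r, r^5, r^7, r^11, r^13, r^17.
That's 6.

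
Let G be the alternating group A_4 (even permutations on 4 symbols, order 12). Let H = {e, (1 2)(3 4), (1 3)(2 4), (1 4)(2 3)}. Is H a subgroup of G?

Yes

|H| = 4 divides |G| = 12, consistent with Lagrange.
H contains the identity, every element's inverse is in H, and H is closed under ∘: it is a subgroup.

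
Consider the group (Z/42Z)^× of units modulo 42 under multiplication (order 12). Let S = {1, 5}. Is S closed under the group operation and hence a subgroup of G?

No

5 ∈ S but its inverse 17 ∉ S, so S is not a subgroup.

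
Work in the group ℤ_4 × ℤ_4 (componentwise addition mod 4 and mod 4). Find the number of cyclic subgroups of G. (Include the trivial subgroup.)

10

Group the elements of G by the cyclic subgroup they generate; each cyclic subgroup of order d accounts for φ(d) elements.
Cyclic subgroups by order — order 1: 1; order 2: 3; order 4: 6.
Total: 10.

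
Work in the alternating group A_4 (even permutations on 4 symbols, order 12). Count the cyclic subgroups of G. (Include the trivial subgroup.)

8

A cyclic subgroup of order d is generated by each of its φ(d) elements of order d, so the cyclic subgroups of order d number (#elements of order d)/φ(d).
Cyclic subgroups by order — order 1: 1; order 2: 3; order 3: 4.
Total: 8.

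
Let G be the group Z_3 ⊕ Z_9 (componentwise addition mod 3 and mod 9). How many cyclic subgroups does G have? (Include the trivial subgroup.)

8

Each element a generates a cyclic subgroup ⟨a⟩; distinct elements may generate the same one (a cyclic group of order d has φ(d) generators).
Cyclic subgroups by order — order 1: 1; order 3: 4; order 9: 3.
Total: 8.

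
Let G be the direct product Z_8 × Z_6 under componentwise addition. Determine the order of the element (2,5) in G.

12

The order of (2,5) in Z_8 × Z_6 is lcm(ord(2) in Z_8, ord(5) in Z_6).
ord(2) = 4 and ord(5) = 6, so |⟨(2,5)⟩| = lcm(4, 6) = 12.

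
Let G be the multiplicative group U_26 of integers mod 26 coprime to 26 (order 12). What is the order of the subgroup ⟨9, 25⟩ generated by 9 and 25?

6

|⟨9⟩| = 3 and |⟨25⟩| = 2, so |H| is a multiple of lcm(3, 2) = 6 and divides |G| = 12.
Closing under the operation: H = {1, 3, 9, 17, 23, 25}, so |H| = 6.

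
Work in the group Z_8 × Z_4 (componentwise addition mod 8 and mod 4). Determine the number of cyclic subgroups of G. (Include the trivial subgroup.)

14

A cyclic subgroup of order d is generated by each of its φ(d) elements of order d, so the cyclic subgroups of order d number (#elements of order d)/φ(d).
Cyclic subgroups by order — order 1: 1; order 2: 3; order 4: 6; order 8: 4.
Total: 14.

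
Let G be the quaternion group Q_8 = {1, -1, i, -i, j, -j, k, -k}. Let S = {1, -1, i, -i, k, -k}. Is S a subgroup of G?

No

|S| = 6 does not divide |G| = 8, so by Lagrange S is not a subgroup.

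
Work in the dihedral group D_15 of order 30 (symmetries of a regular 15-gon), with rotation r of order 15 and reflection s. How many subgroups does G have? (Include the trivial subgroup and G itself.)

28

|G| = 30, so by Lagrange every subgroup order divides 30. Divisors: 1, 2, 3, 5, 6, 10, 15, 30.
Subgroups by order — order 1: 1; order 2: 15; order 3: 1; order 5: 1; order 6: 5; order 10: 3; order 15: 1; order 30: 1.
Total: 1 + 15 + 1 + 1 + 5 + 3 + 1 + 1 = 28.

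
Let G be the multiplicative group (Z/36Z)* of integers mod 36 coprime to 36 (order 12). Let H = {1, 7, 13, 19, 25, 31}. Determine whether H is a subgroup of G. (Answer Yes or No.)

Yes

|H| = 6 divides |G| = 12, consistent with Lagrange.
H contains the identity, every element's inverse is in H, and H is closed under ·: it is a subgroup.
In fact H = ⟨7⟩.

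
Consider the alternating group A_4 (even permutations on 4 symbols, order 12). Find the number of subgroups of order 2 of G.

|G| = 12 and 2 | 12, so subgroups of order 2 are possible by Lagrange.
The subgroups of order 2 are: {e, (1 2)(3 4)}; {e, (1 3)(2 4)}; {e, (1 4)(2 3)}.
So G has 3 subgroups of order 2.

3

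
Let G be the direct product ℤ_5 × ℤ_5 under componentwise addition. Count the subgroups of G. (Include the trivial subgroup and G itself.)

|G| = 25, so by Lagrange every subgroup order divides 25. Divisors: 1, 5, 25.
Subgroups by order — order 1: 1; order 5: 6; order 25: 1.
Total: 1 + 6 + 1 = 8.

8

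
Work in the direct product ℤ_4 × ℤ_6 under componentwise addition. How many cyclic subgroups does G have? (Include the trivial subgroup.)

12

A cyclic subgroup of order d is generated by each of its φ(d) elements of order d, so the cyclic subgroups of order d number (#elements of order d)/φ(d).
Cyclic subgroups by order — order 1: 1; order 2: 3; order 3: 1; order 4: 2; order 6: 3; order 12: 2.
Total: 12.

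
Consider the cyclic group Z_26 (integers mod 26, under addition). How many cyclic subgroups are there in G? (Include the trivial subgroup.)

A cyclic subgroup of order d is generated by each of its φ(d) elements of order d, so the cyclic subgroups of order d number (#elements of order d)/φ(d).
Cyclic subgroups by order — order 1: 1; order 2: 1; order 13: 1; order 26: 1.
Total: 4.

4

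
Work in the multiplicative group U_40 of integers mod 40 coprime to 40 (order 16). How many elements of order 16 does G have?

0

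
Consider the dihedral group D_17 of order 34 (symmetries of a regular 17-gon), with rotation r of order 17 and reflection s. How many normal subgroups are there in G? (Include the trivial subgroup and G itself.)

3

G has 20 subgroups. Checking conjugation-invariance by order — order 1: 1/1 normal; order 2: 0/17 normal; order 17: 1/1 normal; order 34: 1/1 normal.
Total normal subgroups: 3.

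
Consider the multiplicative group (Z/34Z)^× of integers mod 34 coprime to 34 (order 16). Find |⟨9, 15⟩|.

|⟨9⟩| = 8 and |⟨15⟩| = 8, so |H| is a multiple of lcm(8, 8) = 8 and divides |G| = 16.
Closing under the operation: H = {1, 9, 13, 15, 19, 21, 25, 33}, so |H| = 8.

8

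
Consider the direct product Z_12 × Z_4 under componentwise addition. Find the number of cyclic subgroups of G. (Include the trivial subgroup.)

20

Each element a generates a cyclic subgroup ⟨a⟩; distinct elements may generate the same one (a cyclic group of order d has φ(d) generators).
Cyclic subgroups by order — order 1: 1; order 2: 3; order 3: 1; order 4: 6; order 6: 3; order 12: 6.
Total: 20.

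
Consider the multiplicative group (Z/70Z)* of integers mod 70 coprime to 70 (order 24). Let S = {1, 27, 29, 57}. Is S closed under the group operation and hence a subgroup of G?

57 ∈ S but its inverse 43 ∉ S, so S is not a subgroup.

No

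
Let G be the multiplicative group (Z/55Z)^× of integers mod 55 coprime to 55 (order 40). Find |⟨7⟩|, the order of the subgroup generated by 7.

20

Compute successive powers of 7 mod 55: 7, 49, 13, 36, 32, 4, 28, 31, …; 7^20 ≡ 1 (mod 55).
So |⟨7⟩| = 20.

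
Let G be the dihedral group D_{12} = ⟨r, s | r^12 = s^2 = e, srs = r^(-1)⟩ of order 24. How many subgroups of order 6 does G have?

|G| = 24 and 6 | 24, so subgroups of order 6 are possible by Lagrange.
The subgroups of order 6 are: {e, r^2, r^4, r^6, r^8, r^10}; {e, r^4, r^8, r^2s, r^6s, r^10s}; {e, r^4, r^8, r^3s, r^7s, r^11s}; {e, r^4, r^8, s, r^4s, r^8s}; … (5 in all).
So G has 5 subgroups of order 6.

5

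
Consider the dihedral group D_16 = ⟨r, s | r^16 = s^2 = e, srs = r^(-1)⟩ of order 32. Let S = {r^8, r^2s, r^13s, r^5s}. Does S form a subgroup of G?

No

The identity e ∉ S, so S is not a subgroup.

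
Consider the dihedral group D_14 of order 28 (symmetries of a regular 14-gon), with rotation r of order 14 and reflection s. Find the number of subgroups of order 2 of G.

|G| = 28 and 2 | 28, so subgroups of order 2 are possible by Lagrange.
The subgroups of order 2 are: {e, r^10s}; {e, r^11s}; {e, r^12s}; {e, r^13s}; … (15 in all).
So G has 15 subgroups of order 2.

15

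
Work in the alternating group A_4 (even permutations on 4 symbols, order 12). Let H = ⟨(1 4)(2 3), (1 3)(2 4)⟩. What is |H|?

|⟨(1 4)(2 3)⟩| = 2 and |⟨(1 3)(2 4)⟩| = 2, so |H| is a multiple of lcm(2, 2) = 2 and divides |G| = 12.
Closing under the operation: H = {e, (1 2)(3 4), (1 3)(2 4), (1 4)(2 3)}, so |H| = 4.

4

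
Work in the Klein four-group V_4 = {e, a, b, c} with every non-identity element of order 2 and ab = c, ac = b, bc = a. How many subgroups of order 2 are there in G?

3

|G| = 4 and 2 | 4, so subgroups of order 2 are possible by Lagrange.
The subgroups of order 2 are: {e, a}; {e, b}; {e, c}.
So G has 3 subgroups of order 2.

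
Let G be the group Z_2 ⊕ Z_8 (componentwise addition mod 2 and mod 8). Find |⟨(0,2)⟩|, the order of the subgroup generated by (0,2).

The order of (0,2) in Z_2 × Z_8 is lcm(ord(0) in Z_2, ord(2) in Z_8).
ord(0) = 1 and ord(2) = 4, so |⟨(0,2)⟩| = lcm(1, 4) = 4.

4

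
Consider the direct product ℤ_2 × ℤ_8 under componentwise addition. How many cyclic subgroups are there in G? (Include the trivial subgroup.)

8

A cyclic subgroup of order d is generated by each of its φ(d) elements of order d, so the cyclic subgroups of order d number (#elements of order d)/φ(d).
Cyclic subgroups by order — order 1: 1; order 2: 3; order 4: 2; order 8: 2.
Total: 8.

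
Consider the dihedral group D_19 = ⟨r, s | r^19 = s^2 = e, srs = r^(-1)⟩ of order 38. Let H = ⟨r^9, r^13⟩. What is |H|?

|⟨r^9⟩| = 19 and |⟨r^13⟩| = 19, so |H| is a multiple of lcm(19, 19) = 19 and divides |G| = 38.
Closing under the operation: H = {e, r, r^2, r^3, r^4, r^5, r^6, r^7, r^8, r^9, r^10, r^11, r^12, r^13, r^14, r^15, r^16, r^17, r^18}, so |H| = 19.

19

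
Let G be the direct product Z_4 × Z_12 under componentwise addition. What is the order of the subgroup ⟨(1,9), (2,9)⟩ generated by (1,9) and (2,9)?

|⟨(1,9)⟩| = 4 and |⟨(2,9)⟩| = 4, so |H| is a multiple of lcm(4, 4) = 4 and divides |G| = 48.
Closing under the operation: H = {(0,0), (0,3), (0,6), (0,9), (1,0), (1,3), (1,6), (1,9), (2,0), (2,3), (2,6), (2,9), (3,0), (3,3), (3,6), (3,9)}, so |H| = 16.

16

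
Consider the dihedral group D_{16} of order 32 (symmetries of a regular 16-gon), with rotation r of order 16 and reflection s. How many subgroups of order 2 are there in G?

17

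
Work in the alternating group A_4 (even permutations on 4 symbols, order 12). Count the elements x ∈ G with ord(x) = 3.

The elements of order 3 are: (2 3 4), (2 4 3), (1 2 3), (1 2 4), (1 3 2), (1 3 4), (1 4 2), (1 4 3).
That's 8.

8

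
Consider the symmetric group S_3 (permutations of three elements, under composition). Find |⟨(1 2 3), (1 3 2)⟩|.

|⟨(1 2 3)⟩| = 3 and |⟨(1 3 2)⟩| = 3, so |H| is a multiple of lcm(3, 3) = 3 and divides |G| = 6.
Closing under the operation: H = {e, (1 2 3), (1 3 2)}, so |H| = 3.

3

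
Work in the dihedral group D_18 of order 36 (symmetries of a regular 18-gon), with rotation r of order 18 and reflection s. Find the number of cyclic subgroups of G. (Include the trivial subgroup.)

Each element a generates a cyclic subgroup ⟨a⟩; distinct elements may generate the same one (a cyclic group of order d has φ(d) generators).
Cyclic subgroups by order — order 1: 1; order 2: 19; order 3: 1; order 6: 1; order 9: 1; order 18: 1.
Total: 24.

24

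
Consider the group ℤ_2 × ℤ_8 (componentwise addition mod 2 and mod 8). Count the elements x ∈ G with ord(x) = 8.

An element (a,b) has order lcm(ord(a), ord(b)); count pairs with lcm equal to 8.
Enumerating gives 8 such elements.

8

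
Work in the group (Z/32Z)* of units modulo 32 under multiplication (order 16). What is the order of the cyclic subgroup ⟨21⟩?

8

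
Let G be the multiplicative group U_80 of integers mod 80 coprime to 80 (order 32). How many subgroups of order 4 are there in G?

|G| = 32 and 4 | 32, so subgroups of order 4 are possible by Lagrange.
The subgroups of order 4 are: {1, 11, 41, 51}; {1, 9, 13, 37}; {1, 17, 33, 49}; {1, 19, 41, 59}; … (19 in all).
So G has 19 subgroups of order 4.

19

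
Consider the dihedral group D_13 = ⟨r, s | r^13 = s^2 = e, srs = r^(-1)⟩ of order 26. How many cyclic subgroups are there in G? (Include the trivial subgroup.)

15

Each element a generates a cyclic subgroup ⟨a⟩; distinct elements may generate the same one (a cyclic group of order d has φ(d) generators).
Cyclic subgroups by order — order 1: 1; order 2: 13; order 13: 1.
Total: 15.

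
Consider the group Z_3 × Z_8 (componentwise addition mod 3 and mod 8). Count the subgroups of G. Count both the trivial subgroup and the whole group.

|G| = 24, so by Lagrange every subgroup order divides 24. Divisors: 1, 2, 3, 4, 6, 8, 12, 24.
Subgroups by order — order 1: 1; order 2: 1; order 3: 1; order 4: 1; order 6: 1; order 8: 1; order 12: 1; order 24: 1.
Total: 1 + 1 + 1 + 1 + 1 + 1 + 1 + 1 = 8.

8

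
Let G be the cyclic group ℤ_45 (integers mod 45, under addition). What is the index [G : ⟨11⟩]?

|⟨11⟩| = 45 and |G| = 45.
By Lagrange, [G : H] = |G|/|H| = 45/45 = 1.

1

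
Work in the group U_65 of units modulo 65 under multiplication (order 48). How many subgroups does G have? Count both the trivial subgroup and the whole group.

|G| = 48, so by Lagrange every subgroup order divides 48. Divisors: 1, 2, 3, 4, 6, 8, 12, 16, 24, 48.
Subgroups by order — order 1: 1; order 2: 3; order 3: 1; order 4: 7; order 6: 3; order 8: 3; order 12: 7; order 16: 1; order 24: 3; order 48: 1.
Total: 1 + 3 + 1 + 7 + 3 + 3 + 7 + 1 + 3 + 1 = 30.

30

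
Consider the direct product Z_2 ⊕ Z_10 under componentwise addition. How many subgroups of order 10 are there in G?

|G| = 20 and 10 | 20, so subgroups of order 10 are possible by Lagrange.
The subgroups of order 10 are: {(0,0), (0,1), (0,2), (0,3), (0,4), (0,5), (0,6), (0,7), (0,8), (0,9)}; {(0,0), (0,2), (0,4), (0,6), (0,8), (1,0), (1,2), (1,4), (1,6), (1,8)}; {(0,0), (0,2), (0,4), (0,6), (0,8), (1,1), (1,3), (1,5), (1,7), (1,9)}.
So G has 3 subgroups of order 10.

3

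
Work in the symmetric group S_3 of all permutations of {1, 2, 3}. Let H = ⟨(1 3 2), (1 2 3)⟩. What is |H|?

3

|⟨(1 3 2)⟩| = 3 and |⟨(1 2 3)⟩| = 3, so |H| is a multiple of lcm(3, 3) = 3 and divides |G| = 6.
Closing under the operation: H = {e, (1 2 3), (1 3 2)}, so |H| = 3.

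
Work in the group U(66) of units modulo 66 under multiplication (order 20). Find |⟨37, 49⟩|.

|⟨37⟩| = 5 and |⟨49⟩| = 5, so |H| is a multiple of lcm(5, 5) = 5 and divides |G| = 20.
Closing under the operation: H = {1, 25, 31, 37, 49}, so |H| = 5.

5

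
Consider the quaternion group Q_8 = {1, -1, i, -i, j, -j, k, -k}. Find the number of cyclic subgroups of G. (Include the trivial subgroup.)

Each element a generates a cyclic subgroup ⟨a⟩; distinct elements may generate the same one (a cyclic group of order d has φ(d) generators).
Cyclic subgroups by order — order 1: 1; order 2: 1; order 4: 3.
Total: 5.

5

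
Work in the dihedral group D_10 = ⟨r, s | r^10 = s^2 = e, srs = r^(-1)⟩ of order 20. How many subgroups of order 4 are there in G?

5

|G| = 20 and 4 | 20, so subgroups of order 4 are possible by Lagrange.
The subgroups of order 4 are: {e, r^5, r^2s, r^7s}; {e, r^5, r^3s, r^8s}; {e, r^5, r^4s, r^9s}; {e, r^5, s, r^5s}; … (5 in all).
So G has 5 subgroups of order 4.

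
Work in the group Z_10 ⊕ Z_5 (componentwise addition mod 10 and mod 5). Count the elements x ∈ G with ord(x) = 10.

24

An element (a,b) has order lcm(ord(a), ord(b)); count pairs with lcm equal to 10.
Enumerating gives 24 such elements.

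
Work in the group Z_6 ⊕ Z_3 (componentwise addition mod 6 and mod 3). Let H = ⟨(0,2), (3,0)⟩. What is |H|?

|⟨(0,2)⟩| = 3 and |⟨(3,0)⟩| = 2, so |H| is a multiple of lcm(3, 2) = 6 and divides |G| = 18.
Closing under the operation: H = {(0,0), (0,1), (0,2), (3,0), (3,1), (3,2)}, so |H| = 6.

6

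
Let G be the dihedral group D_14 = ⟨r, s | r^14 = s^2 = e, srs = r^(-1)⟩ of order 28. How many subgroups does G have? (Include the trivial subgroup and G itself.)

28

|G| = 28, so by Lagrange every subgroup order divides 28. Divisors: 1, 2, 4, 7, 14, 28.
Subgroups by order — order 1: 1; order 2: 15; order 4: 7; order 7: 1; order 14: 3; order 28: 1.
Total: 1 + 15 + 7 + 1 + 3 + 1 = 28.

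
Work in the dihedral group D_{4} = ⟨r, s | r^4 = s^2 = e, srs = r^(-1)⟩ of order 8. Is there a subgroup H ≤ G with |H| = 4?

4 | 8. A subgroup of order 4 is {e, r, r^2, r^3}.

Yes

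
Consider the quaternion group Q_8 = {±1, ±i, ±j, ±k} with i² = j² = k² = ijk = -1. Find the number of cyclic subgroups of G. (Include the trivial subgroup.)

5

Each element a generates a cyclic subgroup ⟨a⟩; distinct elements may generate the same one (a cyclic group of order d has φ(d) generators).
Cyclic subgroups by order — order 1: 1; order 2: 1; order 4: 3.
Total: 5.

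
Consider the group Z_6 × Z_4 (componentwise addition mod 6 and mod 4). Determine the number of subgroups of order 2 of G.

3

|G| = 24 and 2 | 24, so subgroups of order 2 are possible by Lagrange.
The subgroups of order 2 are: {(0,0), (0,2)}; {(0,0), (3,0)}; {(0,0), (3,2)}.
So G has 3 subgroups of order 2.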